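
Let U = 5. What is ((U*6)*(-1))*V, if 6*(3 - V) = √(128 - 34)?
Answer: -90 + 5*√94 ≈ -41.523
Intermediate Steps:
V = 3 - √94/6 (V = 3 - √(128 - 34)/6 = 3 - √94/6 ≈ 1.3841)
((U*6)*(-1))*V = ((5*6)*(-1))*(3 - √94/6) = (30*(-1))*(3 - √94/6) = -30*(3 - √94/6) = -90 + 5*√94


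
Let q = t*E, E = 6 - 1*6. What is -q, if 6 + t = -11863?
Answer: 0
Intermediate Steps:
t = -11869 (t = -6 - 11863 = -11869)
E = 0 (E = 6 - 6 = 0)
q = 0 (q = -11869*0 = 0)
-q = -1*0 = 0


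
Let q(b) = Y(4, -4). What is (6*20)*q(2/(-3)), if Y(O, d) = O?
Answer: 480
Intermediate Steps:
q(b) = 4
(6*20)*q(2/(-3)) = (6*20)*4 = 120*4 = 480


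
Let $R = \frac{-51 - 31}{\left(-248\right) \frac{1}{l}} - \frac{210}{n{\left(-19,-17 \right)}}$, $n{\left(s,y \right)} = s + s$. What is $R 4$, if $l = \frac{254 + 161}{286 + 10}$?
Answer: $\frac{4177205}{174344} \approx 23.96$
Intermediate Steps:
$n{\left(s,y \right)} = 2 s$
$l = \frac{415}{296} \approx 1.402$
$R = \frac{4177205}{697376}$ ($R = \frac{-51 - 31}{\left(-248\right) \frac{1}{\frac{415}{296}}} - \frac{210}{2 \left(-19\right)} = - \frac{82}{\left(-248\right) \frac{296}{415}} - \frac{210}{-38} = - \frac{82}{- \frac{73408}{415}} - - \frac{105}{19} = \left(-82\right) \left(- \frac{415}{73408}\right) + \frac{105}{19} = \frac{17015}{36704} + \frac{105}{19} = \frac{4177205}{697376} \approx 5.9899$)
$R 4 = \frac{4177205}{697376} \cdot 4 = \frac{4177205}{174344}$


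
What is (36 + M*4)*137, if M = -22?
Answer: -7124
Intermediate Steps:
(36 + M*4)*137 = (36 - 22*4)*137 = (36 - 88)*137 = -52*137 = -7124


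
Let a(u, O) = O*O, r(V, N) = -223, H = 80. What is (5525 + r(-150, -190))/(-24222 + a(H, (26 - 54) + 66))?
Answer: -2651/11389 ≈ -0.23277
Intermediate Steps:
a(u, O) = O**2
(5525 + r(-150, -190))/(-24222 + a(H, (26 - 54) + 66)) = (5525 - 223)/(-24222 + ((26 - 54) + 66)**2) = 5302/(-24222 + (-28 + 66)**2) = 5302/(-24222 + 38**2) = 5302/(-24222 + 1444) = 5302/(-22778) = 5302*(-1/22778) = -2651/11389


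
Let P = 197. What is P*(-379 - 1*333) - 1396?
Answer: -141660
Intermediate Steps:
P*(-379 - 1*333) - 1396 = 197*(-379 - 1*333) - 1396 = 197*(-379 - 333) - 1396 = 197*(-712) - 1396 = -140264 - 1396 = -141660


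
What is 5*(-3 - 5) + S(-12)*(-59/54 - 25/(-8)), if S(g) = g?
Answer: -1159/18 ≈ -64.389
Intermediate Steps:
5*(-3 - 5) + S(-12)*(-59/54 - 25/(-8)) = 5*(-3 - 5) - 12*(-59/54 - 25/(-8)) = 5*(-8) - 12*(-59*1/54 - 25*(-1/8)) = -40 - 12*(-59/54 + 25/8) = -40 - 12*439/216 = -40 - 439/18 = -1159/18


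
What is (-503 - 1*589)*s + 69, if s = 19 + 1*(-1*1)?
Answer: -19587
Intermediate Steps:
s = 18 (s = 19 + 1*(-1) = 19 - 1 = 18)
(-503 - 1*589)*s + 69 = (-503 - 1*589)*18 + 69 = (-503 - 589)*18 + 69 = -1092*18 + 69 = -19656 + 69 = -19587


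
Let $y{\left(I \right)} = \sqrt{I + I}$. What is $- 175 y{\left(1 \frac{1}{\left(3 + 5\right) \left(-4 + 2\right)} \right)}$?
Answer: $- \frac{175 i \sqrt{2}}{4} \approx - 61.872 i$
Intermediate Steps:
$y{\left(I \right)} = \sqrt{2} \sqrt{I}$ ($y{\left(I \right)} = \sqrt{2 I} = \sqrt{2} \sqrt{I}$)
$- 175 y{\left(1 \frac{1}{\left(3 + 5\right) \left(-4 + 2\right)} \right)} = - 175 \sqrt{2} \sqrt{1 \frac{1}{\left(3 + 5\right) \left(-4 + 2\right)}} = - 175 \sqrt{2} \sqrt{1 \frac{1}{8 \left(-2\right)}} = - 175 \sqrt{2} \sqrt{1 \frac{1}{-16}} = - 175 \sqrt{2} \sqrt{1 \left(- \frac{1}{16}\right)} = - 175 \sqrt{2} \sqrt{- \frac{1}{16}} = - 175 \sqrt{2} \frac{i}{4} = - 175 \frac{i \sqrt{2}}{4} = - \frac{175 i \sqrt{2}}{4}$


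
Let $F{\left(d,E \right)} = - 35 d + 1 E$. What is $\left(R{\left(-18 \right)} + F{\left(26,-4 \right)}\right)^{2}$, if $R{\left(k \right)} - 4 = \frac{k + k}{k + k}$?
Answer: $826281$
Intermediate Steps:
$F{\left(d,E \right)} = E - 35 d$ ($F{\left(d,E \right)} = - 35 d + E = E - 35 d$)
$R{\left(k \right)} = 5$ ($R{\left(k \right)} = 4 + \frac{k + k}{k + k} = 4 + \frac{2 k}{2 k} = 4 + 2 k \frac{1}{2 k} = 4 + 1 = 5$)
$\left(R{\left(-18 \right)} + F{\left(26,-4 \right)}\right)^{2} = \left(5 - 914\right)^{2} = \left(-909\right)^{2} = 826281$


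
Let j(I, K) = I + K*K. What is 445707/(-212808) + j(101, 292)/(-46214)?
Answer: -922958529/234159736 ≈ -3.9416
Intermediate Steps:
j(I, K) = I + K**2
445707/(-212808) + j(101, 292)/(-46214) = 445707/(-212808) + (101 + 292**2)/(-46214) = 445707*(-1/212808) + (101 + 85264)*(-1/46214) = -148569/70936 + 85365*(-1/46214) = -148569/70936 - 12195/6602 = -922958529/234159736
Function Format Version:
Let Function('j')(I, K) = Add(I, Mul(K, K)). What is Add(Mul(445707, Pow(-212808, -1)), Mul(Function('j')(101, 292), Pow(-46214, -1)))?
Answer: Rational(-922958529, 234159736) ≈ -3.9416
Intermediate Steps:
Function('j')(I, K) = Add(I, Pow(K, 2))
Add(Mul(445707, Pow(-212808, -1)), Mul(Function('j')(101, 292), Pow(-46214, -1))) = Add(Mul(445707, Pow(-212808, -1)), Mul(Add(101, Pow(292, 2)), Pow(-46214, -1))) = Add(Mul(445707, Rational(-1, 212808)), Mul(Add(101, 85264), Rational(-1, 46214))) = Add(Rational(-148569, 70936), Mul(85365, Rational(-1, 46214))) = Add(Rational(-148569, 70936), Rational(-12195, 6602)) = Rational(-922958529, 234159736)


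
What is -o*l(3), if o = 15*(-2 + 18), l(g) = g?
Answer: -720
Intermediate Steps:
o = 240 (o = 15*16 = 240)
-o*l(3) = -240*3 = -1*720 = -720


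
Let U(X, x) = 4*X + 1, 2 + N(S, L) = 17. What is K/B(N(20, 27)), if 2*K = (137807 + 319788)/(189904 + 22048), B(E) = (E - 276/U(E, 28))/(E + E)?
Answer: 1965725/635856 ≈ 3.0915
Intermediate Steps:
N(S, L) = 15 (N(S, L) = -2 + 17 = 15)
U(X, x) = 1 + 4*X
B(E) = (E - 276/(1 + 4*E))/(2*E) (B(E) = (E - 276/(1 + 4*E))/(E + E) = (E - 276/(1 + 4*E))/((2*E)) = (E - 276/(1 + 4*E))*(1/(2*E)) = (E - 276/(1 + 4*E))/(2*E))
K = 457595/423904 (K = ((137807 + 319788)/(189904 + 22048))/2 = (457595/211952)/2 = (457595*(1/211952))/2 = (½)*(457595/211952) = 457595/423904 ≈ 1.0795)
K/B(N(20, 27)) = 457595/(423904*(((½)*(-276 + 15*(1 + 4*15))/(15*(1 + 4*15))))) = 457595/(423904*(((½)*(1/15)*(-276 + 15*(1 + 60))/(1 + 60)))) = 457595/(423904*(((½)*(1/15)*(-276 + 15*61)/61))) = 457595/(423904*(((½)*(1/15)*(1/61)*(-276 + 915)))) = 457595/(423904*(((½)*(1/15)*(1/61)*639))) = 457595/(423904*(213/610)) = (457595/423904)*(610/213) = 1965725/635856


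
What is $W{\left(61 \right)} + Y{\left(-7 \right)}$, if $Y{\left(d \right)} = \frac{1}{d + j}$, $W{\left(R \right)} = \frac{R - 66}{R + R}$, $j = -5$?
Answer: $- \frac{91}{732} \approx -0.12432$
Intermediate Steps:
$W{\left(R \right)} = \frac{-66 + R}{2 R}$
$Y{\left(d \right)} = \frac{1}{-5 + d}$ ($Y{\left(d \right)} = \frac{1}{d - 5} = \frac{1}{-5 + d}$)
$W{\left(61 \right)} + Y{\left(-7 \right)} = \frac{-66 + 61}{2 \cdot 61} + \frac{1}{-5 - 7} = \frac{1}{2} \cdot \frac{1}{61} \left(-5\right) + \frac{1}{-12} = - \frac{5}{122} - \frac{1}{12} = - \frac{91}{732}$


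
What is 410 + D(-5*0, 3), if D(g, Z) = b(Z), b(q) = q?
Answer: 413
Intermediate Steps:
D(g, Z) = Z
410 + D(-5*0, 3) = 410 + 3 = 413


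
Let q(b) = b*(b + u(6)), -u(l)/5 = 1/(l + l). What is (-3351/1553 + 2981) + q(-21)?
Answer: 21298415/6212 ≈ 3428.6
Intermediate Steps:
u(l) = -5/(2*l) (u(l) = -5/(l + l) = -5*1/(2*l) = -5/(2*l))
q(b) = b*(-5/12 + b) (q(b) = b*(b - 5/2/6) = b*(b - 5/2*⅙) = b*(b - 5/12) = b*(-5/12 + b))
(-3351/1553 + 2981) + q(-21) = (-3351/1553 + 2981) + (1/12)*(-21)*(-5 + 12*(-21)) = (-3351*1/1553 + 2981) + (1/12)*(-21)*(-5 - 252) = (-3351/1553 + 2981) + (1/12)*(-21)*(-257) = 4626142/1553 + 1799/4 = 21298415/6212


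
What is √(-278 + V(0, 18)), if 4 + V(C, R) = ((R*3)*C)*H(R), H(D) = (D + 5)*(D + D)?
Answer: I*√282 ≈ 16.793*I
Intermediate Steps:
H(D) = 2*D*(5 + D) (H(D) = (5 + D)*(2*D) = 2*D*(5 + D))
V(C, R) = -4 + 6*C*R²*(5 + R) (V(C, R) = -4 + ((R*3)*C)*(2*R*(5 + R)) = -4 + ((3*R)*C)*(2*R*(5 + R)) = -4 + (3*C*R)*(2*R*(5 + R)) = -4 + 6*C*R²*(5 + R))
√(-278 + V(0, 18)) = √(-278 + (-4 + 6*0*18²*(5 + 18))) = √(-278 + (-4 + 6*0*324*23)) = √(-278 + (-4 + 0)) = √(-278 - 4) = √(-282) = I*√282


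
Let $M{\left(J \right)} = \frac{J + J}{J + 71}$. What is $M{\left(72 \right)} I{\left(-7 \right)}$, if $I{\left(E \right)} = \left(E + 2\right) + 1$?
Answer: $- \frac{576}{143} \approx -4.028$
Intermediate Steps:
$I{\left(E \right)} = 3 + E$ ($I{\left(E \right)} = \left(2 + E\right) + 1 = 3 + E$)
$M{\left(J \right)} = \frac{2 J}{71 + J}$
$M{\left(72 \right)} I{\left(-7 \right)} = 2 \cdot 72 \frac{1}{71 + 72} \left(3 - 7\right) = 2 \cdot 72 \cdot \frac{1}{143} \left(-4\right) = \frac{144}{143} \left(-4\right) = - \frac{576}{143}$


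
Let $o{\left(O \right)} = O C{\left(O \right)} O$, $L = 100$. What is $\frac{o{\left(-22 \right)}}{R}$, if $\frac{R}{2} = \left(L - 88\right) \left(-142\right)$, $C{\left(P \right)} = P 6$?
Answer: $\frac{1331}{71} \approx 18.746$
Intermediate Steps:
$C{\left(P \right)} = 6 P$
$o{\left(O \right)} = 6 O^{3}$ ($o{\left(O \right)} = O 6 O O = 6 O^{2} O = 6 O^{3}$)
$R = -3408$ ($R = 2 \left(100 - 88\right) \left(-142\right) = 2 \cdot 12 \left(-142\right) = 2 \left(-1704\right) = -3408$)
$\frac{o{\left(-22 \right)}}{R} = \frac{6 \left(-22\right)^{3}}{-3408} = 6 \left(-10648\right) \left(- \frac{1}{3408}\right) = \left(-63888\right) \left(- \frac{1}{3408}\right) = \frac{1331}{71}$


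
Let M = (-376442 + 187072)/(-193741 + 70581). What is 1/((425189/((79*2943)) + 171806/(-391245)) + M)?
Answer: 373434621476580/1093140411429091 ≈ 0.34162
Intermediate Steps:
M = 18937/12316 (M = -189370/(-123160) = -189370*(-1/123160) = 18937/12316 ≈ 1.5376)
1/((425189/((79*2943)) + 171806/(-391245)) + M) = 1/((425189/((79*2943)) + 171806/(-391245)) + 18937/12316) = 1/((425189/232497 + 171806*(-1/391245)) + 18937/12316) = 1/((425189*(1/232497) - 171806/391245) + 18937/12316) = 1/((425189/232497 - 171806/391245) + 18937/12316) = 1/(42136230241/30321096255 + 18937/12316) = 1/(1093140411429091/373434621476580) = 373434621476580/1093140411429091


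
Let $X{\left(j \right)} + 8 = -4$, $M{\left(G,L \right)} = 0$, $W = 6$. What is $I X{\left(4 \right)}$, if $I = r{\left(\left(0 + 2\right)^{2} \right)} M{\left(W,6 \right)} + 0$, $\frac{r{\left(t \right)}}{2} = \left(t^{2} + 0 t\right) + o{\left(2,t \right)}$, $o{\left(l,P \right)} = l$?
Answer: $0$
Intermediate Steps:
$X{\left(j \right)} = -12$ ($X{\left(j \right)} = -8 - 4 = -12$)
$r{\left(t \right)} = 4 + 2 t^{2}$ ($r{\left(t \right)} = 2 \left(\left(t^{2} + 0 t\right) + 2\right) = 2 \left(\left(t^{2} + 0\right) + 2\right) = 2 \left(t^{2} + 2\right) = 2 \left(2 + t^{2}\right) = 4 + 2 t^{2}$)
$I = 0$ ($I = \left(4 + 2 \left(\left(0 + 2\right)^{2}\right)^{2}\right) 0 + 0 = \left(4 + 2 \left(2^{2}\right)^{2}\right) 0 + 0 = \left(4 + 2 \cdot 4^{2}\right) 0 + 0 = \left(4 + 2 \cdot 16\right) 0 + 0 = \left(4 + 32\right) 0 + 0 = 36 \cdot 0 + 0 = 0 + 0 = 0$)
$I X{\left(4 \right)} = 0 \left(-12\right) = 0$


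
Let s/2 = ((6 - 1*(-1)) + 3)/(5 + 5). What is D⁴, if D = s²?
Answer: 256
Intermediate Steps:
s = 2 (s = 2*(((6 - 1*(-1)) + 3)/(5 + 5)) = 2*(((6 + 1) + 3)/10) = 2*((7 + 3)*(⅒)) = 2*(10*(⅒)) = 2*1 = 2)
D = 4 (D = 2² = 4)
D⁴ = 4⁴ = 256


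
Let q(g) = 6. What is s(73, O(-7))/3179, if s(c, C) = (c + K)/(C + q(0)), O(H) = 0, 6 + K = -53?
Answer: 7/9537 ≈ 0.00073398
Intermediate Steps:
K = -59 (K = -6 - 53 = -59)
s(c, C) = (-59 + c)/(6 + C) (s(c, C) = (c - 59)/(C + 6) = (-59 + c)/(6 + C))
s(73, O(-7))/3179 = ((-59 + 73)/(6 + 0))/3179 = (14/6)*(1/3179) = ((⅙)*14)*(1/3179) = (7/3)*(1/3179) = 7/9537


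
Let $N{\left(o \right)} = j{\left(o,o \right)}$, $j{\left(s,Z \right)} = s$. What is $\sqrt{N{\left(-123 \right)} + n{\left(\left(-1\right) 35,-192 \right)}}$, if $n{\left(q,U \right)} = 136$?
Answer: $\sqrt{13} \approx 3.6056$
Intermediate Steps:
$N{\left(o \right)} = o$
$\sqrt{N{\left(-123 \right)} + n{\left(\left(-1\right) 35,-192 \right)}} = \sqrt{-123 + 136} = \sqrt{13}$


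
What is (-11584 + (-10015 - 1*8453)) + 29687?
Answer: -365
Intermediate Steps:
(-11584 + (-10015 - 1*8453)) + 29687 = (-11584 + (-10015 - 8453)) + 29687 = (-11584 - 18468) + 29687 = -30052 + 29687 = -365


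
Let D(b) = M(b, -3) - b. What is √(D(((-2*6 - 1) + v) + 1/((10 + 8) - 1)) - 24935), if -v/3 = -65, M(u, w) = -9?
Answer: I*√7261431/17 ≈ 158.51*I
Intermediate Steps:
v = 195 (v = -3*(-65) = 195)
D(b) = -9 - b
√(D(((-2*6 - 1) + v) + 1/((10 + 8) - 1)) - 24935) = √((-9 - (((-2*6 - 1) + 195) + 1/((10 + 8) - 1))) - 24935) = √((-9 - (((-12 - 1) + 195) + 1/(18 - 1))) - 24935) = √((-9 - ((-13 + 195) + 1/17)) - 24935) = √((-9 - (182 + 1/17)) - 24935) = √((-9 - 1*3095/17) - 24935) = √((-9 - 3095/17) - 24935) = √(-3248/17 - 24935) = √(-427143/17) = I*√7261431/17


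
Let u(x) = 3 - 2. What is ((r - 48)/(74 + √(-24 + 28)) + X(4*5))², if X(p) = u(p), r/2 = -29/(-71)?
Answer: 1046529/7279204 ≈ 0.14377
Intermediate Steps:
u(x) = 1
r = 58/71 (r = 2*(-29/(-71)) = 2*(-29*(-1/71)) = 2*(29/71) = 58/71 ≈ 0.81690)
X(p) = 1
((r - 48)/(74 + √(-24 + 28)) + X(4*5))² = ((58/71 - 48)/(74 + √(-24 + 28)) + 1)² = (-3350/(71*(74 + √4)) + 1)² = (-3350/(71*(74 + 2)) + 1)² = (-3350/71/76 + 1)² = (-3350/71*1/76 + 1)² = (-1675/2698 + 1)² = (1023/2698)² = 1046529/7279204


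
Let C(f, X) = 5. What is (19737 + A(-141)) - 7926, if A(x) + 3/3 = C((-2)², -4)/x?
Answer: 1665205/141 ≈ 11810.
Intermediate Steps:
A(x) = -1 + 5/x
(19737 + A(-141)) - 7926 = (19737 + (5 - 1*(-141))/(-141)) - 7926 = (19737 - (5 + 141)/141) - 7926 = (19737 - 1/141*146) - 7926 = (19737 - 146/141) - 7926 = 2782771/141 - 7926 = 1665205/141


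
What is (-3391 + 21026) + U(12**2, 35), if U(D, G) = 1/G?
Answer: 617226/35 ≈ 17635.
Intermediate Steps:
(-3391 + 21026) + U(12**2, 35) = (-3391 + 21026) + 1/35 = 17635 + 1/35 = 617226/35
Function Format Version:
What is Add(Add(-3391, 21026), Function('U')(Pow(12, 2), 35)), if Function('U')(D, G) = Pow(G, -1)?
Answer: Rational(617226, 35) ≈ 17635.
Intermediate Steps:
Add(Add(-3391, 21026), Function('U')(Pow(12, 2), 35)) = Add(Add(-3391, 21026), Pow(35, -1)) = Add(17635, Rational(1, 35)) = Rational(617226, 35)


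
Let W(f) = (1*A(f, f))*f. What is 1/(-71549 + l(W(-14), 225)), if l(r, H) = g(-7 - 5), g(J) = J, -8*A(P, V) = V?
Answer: -1/71561 ≈ -1.3974e-5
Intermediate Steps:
A(P, V) = -V/8
W(f) = -f²/8 (W(f) = (1*(-f/8))*f = (-f/8)*f = -f²/8)
l(r, H) = -12 (l(r, H) = -7 - 5 = -12)
1/(-71549 + l(W(-14), 225)) = 1/(-71549 - 12) = 1/(-71561) = -1/71561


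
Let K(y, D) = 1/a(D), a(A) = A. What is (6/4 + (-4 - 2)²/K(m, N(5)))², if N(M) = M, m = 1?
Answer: 131769/4 ≈ 32942.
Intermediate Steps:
K(y, D) = 1/D
(6/4 + (-4 - 2)²/K(m, N(5)))² = (6/4 + (-4 - 2)²/(1/5))² = (6*(¼) + (-6)²/(⅕))² = (3/2 + 36*5)² = (3/2 + 180)² = (363/2)² = 131769/4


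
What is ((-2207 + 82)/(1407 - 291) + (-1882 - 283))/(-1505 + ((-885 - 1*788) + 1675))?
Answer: 2418265/1677348 ≈ 1.4417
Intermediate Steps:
((-2207 + 82)/(1407 - 291) + (-1882 - 283))/(-1505 + ((-885 - 1*788) + 1675)) = (-2125/1116 - 2165)/(-1505 + ((-885 - 788) + 1675)) = (-2125*1/1116 - 2165)/(-1505 + (-1673 + 1675)) = (-2125/1116 - 2165)/(-1505 + 2) = -2418265/1116/(-1503) = -2418265/1116*(-1/1503) = 2418265/1677348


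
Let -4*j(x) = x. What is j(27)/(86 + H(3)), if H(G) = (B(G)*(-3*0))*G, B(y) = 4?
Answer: -27/344 ≈ -0.078488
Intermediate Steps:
H(G) = 0 (H(G) = (4*(-3*0))*G = (4*0)*G = 0*G = 0)
j(x) = -x/4
j(27)/(86 + H(3)) = (-¼*27)/(86 + 0) = -27/4/86 = (1/86)*(-27/4) = -27/344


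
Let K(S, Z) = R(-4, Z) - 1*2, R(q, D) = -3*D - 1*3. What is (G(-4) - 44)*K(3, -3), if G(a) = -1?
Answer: -180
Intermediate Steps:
R(q, D) = -3 - 3*D (R(q, D) = -3*D - 3 = -3 - 3*D)
K(S, Z) = -5 - 3*Z (K(S, Z) = (-3 - 3*Z) - 1*2 = (-3 - 3*Z) - 2 = -5 - 3*Z)
(G(-4) - 44)*K(3, -3) = (-1 - 44)*(-5 - 3*(-3)) = -45*(-5 + 9) = -45*4 = -180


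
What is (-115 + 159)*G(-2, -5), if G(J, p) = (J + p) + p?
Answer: -528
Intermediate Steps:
G(J, p) = J + 2*p
(-115 + 159)*G(-2, -5) = (-115 + 159)*(-2 + 2*(-5)) = 44*(-2 - 10) = 44*(-12) = -528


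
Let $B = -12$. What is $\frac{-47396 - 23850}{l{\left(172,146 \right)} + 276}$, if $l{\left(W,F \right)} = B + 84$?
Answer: $- \frac{35623}{174} \approx -204.73$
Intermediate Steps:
$l{\left(W,F \right)} = 72$ ($l{\left(W,F \right)} = -12 + 84 = 72$)
$\frac{-47396 - 23850}{l{\left(172,146 \right)} + 276} = \frac{-47396 - 23850}{72 + 276} = - \frac{71246}{348} = \left(-71246\right) \frac{1}{348} = - \frac{35623}{174}$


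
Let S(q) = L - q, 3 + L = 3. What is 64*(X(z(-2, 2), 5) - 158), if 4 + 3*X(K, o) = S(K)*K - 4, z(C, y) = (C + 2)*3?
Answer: -30848/3 ≈ -10283.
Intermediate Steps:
L = 0 (L = -3 + 3 = 0)
S(q) = -q (S(q) = 0 - q = -q)
z(C, y) = 6 + 3*C (z(C, y) = (2 + C)*3 = 6 + 3*C)
X(K, o) = -8/3 - K**2/3 (X(K, o) = -4/3 + ((-K)*K - 4)/3 = -4/3 + (-K**2 - 4)/3 = -4/3 + (-4 - K**2)/3 = -4/3 + (-4/3 - K**2/3) = -8/3 - K**2/3)
64*(X(z(-2, 2), 5) - 158) = 64*((-8/3 - (6 + 3*(-2))**2/3) - 158) = 64*((-8/3 - (6 - 6)**2/3) - 158) = 64*((-8/3 - 1/3*0**2) - 158) = 64*((-8/3 - 1/3*0) - 158) = 64*((-8/3 + 0) - 158) = 64*(-8/3 - 158) = 64*(-482/3) = -30848/3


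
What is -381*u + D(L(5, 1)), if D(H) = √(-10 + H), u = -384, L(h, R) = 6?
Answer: 146304 + 2*I ≈ 1.463e+5 + 2.0*I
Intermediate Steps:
-381*u + D(L(5, 1)) = -381*(-384) + √(-10 + 6) = 146304 + √(-4) = 146304 + 2*I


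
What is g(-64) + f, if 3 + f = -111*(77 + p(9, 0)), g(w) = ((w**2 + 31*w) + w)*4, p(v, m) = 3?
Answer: -691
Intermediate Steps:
g(w) = 4*w**2 + 128*w (g(w) = (w**2 + 32*w)*4 = 4*w**2 + 128*w)
f = -8883 (f = -3 - 111*(77 + 3) = -3 - 111*80 = -3 - 8880 = -8883)
g(-64) + f = 4*(-64)*(32 - 64) - 8883 = 4*(-64)*(-32) - 8883 = 8192 - 8883 = -691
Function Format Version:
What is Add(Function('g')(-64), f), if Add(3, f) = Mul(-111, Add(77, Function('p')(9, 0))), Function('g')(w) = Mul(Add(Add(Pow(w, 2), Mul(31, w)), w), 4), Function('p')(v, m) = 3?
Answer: -691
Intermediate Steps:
Function('g')(w) = Add(Mul(4, Pow(w, 2)), Mul(128, w)) (Function('g')(w) = Mul(Add(Pow(w, 2), Mul(32, w)), 4) = Add(Mul(4, Pow(w, 2)), Mul(128, w)))
f = -8883 (f = Add(-3, Mul(-111, Add(77, 3))) = Add(-3, Mul(-111, 80)) = Add(-3, -8880) = -8883)
Add(Function('g')(-64), f) = Add(Mul(4, -64, Add(32, -64)), -8883) = Add(Mul(4, -64, -32), -8883) = Add(8192, -8883) = -691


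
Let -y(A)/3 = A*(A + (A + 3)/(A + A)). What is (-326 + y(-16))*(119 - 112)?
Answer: -15043/2 ≈ -7521.5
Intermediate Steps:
y(A) = -3*A*(A + (3 + A)/(2*A)) (y(A) = -3*A*(A + (A + 3)/(A + A)) = -3*A*(A + (3 + A)/((2*A))) = -3*A*(A + (3 + A)*(1/(2*A))) = -3*A*(A + (3 + A)/(2*A)))
(-326 + y(-16))*(119 - 112) = (-326 + (-9/2 - 3*(-16)**2 - 3/2*(-16)))*(119 - 112) = (-326 + (-9/2 - 3*256 + 24))*7 = (-326 + (-9/2 - 768 + 24))*7 = (-326 - 1497/2)*7 = -2149/2*7 = -15043/2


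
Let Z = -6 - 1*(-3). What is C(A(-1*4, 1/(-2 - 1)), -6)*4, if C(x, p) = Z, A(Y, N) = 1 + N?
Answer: -12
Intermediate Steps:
Z = -3 (Z = -6 + 3 = -3)
C(x, p) = -3
C(A(-1*4, 1/(-2 - 1)), -6)*4 = -3*4 = -12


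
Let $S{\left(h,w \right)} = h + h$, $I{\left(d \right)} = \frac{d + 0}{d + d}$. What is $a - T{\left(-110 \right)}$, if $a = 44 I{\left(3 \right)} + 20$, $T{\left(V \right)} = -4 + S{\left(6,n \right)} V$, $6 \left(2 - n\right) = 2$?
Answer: $1366$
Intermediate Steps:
$I{\left(d \right)} = \frac{1}{2}$ ($I{\left(d \right)} = \frac{d}{2 d} = d \frac{1}{2 d} = \frac{1}{2}$)
$n = \frac{5}{3}$ ($n = 2 - \frac{1}{3} = \frac{5}{3} \approx 1.6667$)
$S{\left(h,w \right)} = 2 h$
$T{\left(V \right)} = -4 + 12 V$ ($T{\left(V \right)} = -4 + 2 \cdot 6 V = -4 + 12 V$)
$a = 42$ ($a = 44 \cdot \frac{1}{2} + 20 = 22 + 20 = 42$)
$a - T{\left(-110 \right)} = 42 - \left(-4 + 12 \left(-110\right)\right) = 42 - \left(-4 - 1320\right) = 42 - -1324 = 42 + 1324 = 1366$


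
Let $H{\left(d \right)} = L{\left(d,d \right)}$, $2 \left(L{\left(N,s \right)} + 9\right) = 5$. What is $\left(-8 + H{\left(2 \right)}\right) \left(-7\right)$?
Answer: $\frac{203}{2} \approx 101.5$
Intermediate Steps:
$L{\left(N,s \right)} = - \frac{13}{2}$ ($L{\left(N,s \right)} = -9 + \frac{1}{2} \cdot 5 = -9 + \frac{5}{2} = - \frac{13}{2}$)
$H{\left(d \right)} = - \frac{13}{2}$
$\left(-8 + H{\left(2 \right)}\right) \left(-7\right) = \left(-8 - \frac{13}{2}\right) \left(-7\right) = \left(- \frac{29}{2}\right) \left(-7\right) = \frac{203}{2}$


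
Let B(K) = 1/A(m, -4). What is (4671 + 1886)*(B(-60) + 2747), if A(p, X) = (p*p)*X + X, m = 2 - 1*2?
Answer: 72041759/4 ≈ 1.8010e+7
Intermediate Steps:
m = 0 (m = 2 - 2 = 0)
A(p, X) = X + X*p² (A(p, X) = p²*X + X = X*p² + X = X + X*p²)
B(K) = -¼ (B(K) = 1/(-4*(1 + 0²)) = 1/(-4*(1 + 0)) = 1/(-4*1) = 1/(-4) = -¼)
(4671 + 1886)*(B(-60) + 2747) = (4671 + 1886)*(-¼ + 2747) = 6557*(10987/4) = 72041759/4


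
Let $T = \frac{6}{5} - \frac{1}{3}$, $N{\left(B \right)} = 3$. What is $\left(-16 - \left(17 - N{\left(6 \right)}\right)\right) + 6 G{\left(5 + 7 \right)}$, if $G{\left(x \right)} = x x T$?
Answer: $\frac{3594}{5} \approx 718.8$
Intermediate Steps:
$T = \frac{13}{15}$ ($T = 6 \cdot \frac{1}{5} - \frac{1}{3} = \frac{6}{5} - \frac{1}{3} = \frac{13}{15} \approx 0.86667$)
$G{\left(x \right)} = \frac{13 x^{2}}{15}$ ($G{\left(x \right)} = x x \frac{13}{15} = x^{2} \cdot \frac{13}{15} = \frac{13 x^{2}}{15}$)
$\left(-16 - \left(17 - N{\left(6 \right)}\right)\right) + 6 G{\left(5 + 7 \right)} = \left(-16 - \left(17 - 3\right)\right) + 6 \frac{13 \left(5 + 7\right)^{2}}{15} = \left(-16 - \left(17 - 3\right)\right) + 6 \frac{13 \cdot 12^{2}}{15} = \left(-16 - 14\right) + 6 \cdot \frac{13}{15} \cdot 144 = \left(-16 - 14\right) + 6 \cdot \frac{624}{5} = -30 + \frac{3744}{5} = \frac{3594}{5}$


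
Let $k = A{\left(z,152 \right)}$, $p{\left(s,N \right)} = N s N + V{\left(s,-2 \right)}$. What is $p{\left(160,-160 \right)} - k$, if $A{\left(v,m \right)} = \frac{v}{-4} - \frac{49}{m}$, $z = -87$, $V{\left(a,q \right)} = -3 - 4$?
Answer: $\frac{622587679}{152} \approx 4.096 \cdot 10^{6}$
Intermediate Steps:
$V{\left(a,q \right)} = -7$ ($V{\left(a,q \right)} = -3 - 4 = -7$)
$p{\left(s,N \right)} = -7 + s N^{2}$ ($p{\left(s,N \right)} = N s N - 7 = s N^{2} - 7 = -7 + s N^{2}$)
$A{\left(v,m \right)} = - \frac{49}{m} - \frac{v}{4}$ ($A{\left(v,m \right)} = v \left(- \frac{1}{4}\right) - \frac{49}{m} = - \frac{v}{4} - \frac{49}{m} = - \frac{49}{m} - \frac{v}{4}$)
$k = \frac{3257}{152}$ ($k = - \frac{49}{152} - - \frac{87}{4} = \left(-49\right) \frac{1}{152} + \frac{87}{4} = - \frac{49}{152} + \frac{87}{4} = \frac{3257}{152} \approx 21.428$)
$p{\left(160,-160 \right)} - k = \left(-7 + 160 \left(-160\right)^{2}\right) - \frac{3257}{152} = \left(-7 + 160 \cdot 25600\right) - \frac{3257}{152} = \left(-7 + 4096000\right) - \frac{3257}{152} = 4095993 - \frac{3257}{152} = \frac{622587679}{152}$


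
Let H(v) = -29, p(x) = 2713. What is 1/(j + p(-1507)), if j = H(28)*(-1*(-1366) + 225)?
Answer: -1/43426 ≈ -2.3028e-5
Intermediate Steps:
j = -46139 (j = -29*(-1*(-1366) + 225) = -29*(1366 + 225) = -29*1591 = -46139)
1/(j + p(-1507)) = 1/(-46139 + 2713) = 1/(-43426) = -1/43426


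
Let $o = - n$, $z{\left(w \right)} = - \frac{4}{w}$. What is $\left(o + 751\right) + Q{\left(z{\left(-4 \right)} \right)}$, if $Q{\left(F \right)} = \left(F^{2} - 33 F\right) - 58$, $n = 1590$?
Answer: $-929$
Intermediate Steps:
$Q{\left(F \right)} = -58 + F^{2} - 33 F$
$o = -1590$ ($o = \left(-1\right) 1590 = -1590$)
$\left(o + 751\right) + Q{\left(z{\left(-4 \right)} \right)} = \left(-1590 + 751\right) - \left(58 - 1^{2} + 33 \left(-4\right) \frac{1}{-4}\right) = -839 - \left(58 - 1 + 33 \left(-4\right) \left(- \frac{1}{4}\right)\right) = -839 - \left(91 - 1\right) = -839 - 90 = -929$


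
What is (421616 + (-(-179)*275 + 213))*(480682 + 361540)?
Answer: 396732041988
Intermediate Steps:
(421616 + (-(-179)*275 + 213))*(480682 + 361540) = (421616 + (-179*(-275) + 213))*842222 = (421616 + (49225 + 213))*842222 = (421616 + 49438)*842222 = 471054*842222 = 396732041988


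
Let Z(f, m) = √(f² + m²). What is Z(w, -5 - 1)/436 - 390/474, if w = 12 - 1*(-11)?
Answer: -65/79 + √565/436 ≈ -0.76827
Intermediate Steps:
w = 23 (w = 12 + 11 = 23)
Z(w, -5 - 1)/436 - 390/474 = √(23² + (-5 - 1)²)/436 - 390/474 = √(529 + (-6)²)*(1/436) - 390*1/474 = √(529 + 36)*(1/436) - 65/79 = √565*(1/436) - 65/79 = √565/436 - 65/79 = -65/79 + √565/436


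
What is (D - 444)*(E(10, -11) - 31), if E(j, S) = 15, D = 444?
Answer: 0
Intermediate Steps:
(D - 444)*(E(10, -11) - 31) = (444 - 444)*(15 - 31) = 0*(-16) = 0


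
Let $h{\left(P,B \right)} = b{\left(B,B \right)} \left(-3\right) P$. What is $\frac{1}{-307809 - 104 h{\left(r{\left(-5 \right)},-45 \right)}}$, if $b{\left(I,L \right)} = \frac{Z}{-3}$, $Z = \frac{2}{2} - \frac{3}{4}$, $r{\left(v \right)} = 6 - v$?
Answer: $- \frac{1}{308095} \approx -3.2458 \cdot 10^{-6}$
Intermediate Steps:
$Z = \frac{1}{4}$ ($Z = 2 \cdot \frac{1}{2} - \frac{3}{4} = 1 - \frac{3}{4} = \frac{1}{4} \approx 0.25$)
$b{\left(I,L \right)} = - \frac{1}{12}$ ($b{\left(I,L \right)} = \frac{1}{4 \left(-3\right)} = \frac{1}{4} \left(- \frac{1}{3}\right) = - \frac{1}{12}$)
$h{\left(P,B \right)} = \frac{P}{4}$ ($h{\left(P,B \right)} = \left(- \frac{1}{12}\right) \left(-3\right) P = \frac{P}{4}$)
$\frac{1}{-307809 - 104 h{\left(r{\left(-5 \right)},-45 \right)}} = \frac{1}{-307809 - 104 \frac{6 - -5}{4}} = \frac{1}{-307809 - 104 \frac{6 + 5}{4}} = \frac{1}{-307809 - 104 \cdot \frac{1}{4} \cdot 11} = \frac{1}{-307809 - 286} = \frac{1}{-308095} = - \frac{1}{308095}$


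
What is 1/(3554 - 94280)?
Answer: -1/90726 ≈ -1.1022e-5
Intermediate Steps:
1/(3554 - 94280) = 1/(-90726) = -1/90726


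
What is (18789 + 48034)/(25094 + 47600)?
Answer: 3517/3826 ≈ 0.91924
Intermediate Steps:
(18789 + 48034)/(25094 + 47600) = 66823/72694 = 66823*(1/72694) = 3517/3826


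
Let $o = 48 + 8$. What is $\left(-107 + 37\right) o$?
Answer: $-3920$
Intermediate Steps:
$o = 56$
$\left(-107 + 37\right) o = \left(-107 + 37\right) 56 = \left(-70\right) 56 = -3920$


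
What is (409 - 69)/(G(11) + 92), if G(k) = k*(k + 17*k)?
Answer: 34/227 ≈ 0.14978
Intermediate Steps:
G(k) = 18*k**2 (G(k) = k*(18*k) = 18*k**2)
(409 - 69)/(G(11) + 92) = (409 - 69)/(18*11**2 + 92) = 340/(18*121 + 92) = 340/(2178 + 92) = 340/2270 = 340*(1/2270) = 34/227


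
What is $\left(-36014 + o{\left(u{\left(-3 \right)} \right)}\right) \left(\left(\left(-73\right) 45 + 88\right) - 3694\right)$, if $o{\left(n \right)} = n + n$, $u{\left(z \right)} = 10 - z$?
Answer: $247993308$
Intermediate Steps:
$o{\left(n \right)} = 2 n$
$\left(-36014 + o{\left(u{\left(-3 \right)} \right)}\right) \left(\left(\left(-73\right) 45 + 88\right) - 3694\right) = \left(-36014 + 2 \left(10 - -3\right)\right) \left(\left(\left(-73\right) 45 + 88\right) - 3694\right) = \left(-36014 + 2 \left(10 + 3\right)\right) \left(\left(-3285 + 88\right) - 3694\right) = \left(-36014 + 2 \cdot 13\right) \left(-3197 - 3694\right) = \left(-36014 + 26\right) \left(-6891\right) = \left(-35988\right) \left(-6891\right) = 247993308$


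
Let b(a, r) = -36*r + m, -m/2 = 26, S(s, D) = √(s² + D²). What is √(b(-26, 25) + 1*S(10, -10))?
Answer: √(-952 + 10*√2) ≈ 30.624*I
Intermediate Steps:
S(s, D) = √(D² + s²)
m = -52 (m = -2*26 = -52)
b(a, r) = -52 - 36*r (b(a, r) = -36*r - 52 = -52 - 36*r)
√(b(-26, 25) + 1*S(10, -10)) = √((-52 - 36*25) + 1*√((-10)² + 10²)) = √((-52 - 900) + 1*√(100 + 100)) = √(-952 + 1*√200) = √(-952 + 1*(10*√2)) = √(-952 + 10*√2)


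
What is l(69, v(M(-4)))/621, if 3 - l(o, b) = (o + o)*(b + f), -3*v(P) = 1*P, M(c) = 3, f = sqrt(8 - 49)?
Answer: 47/207 - 2*I*sqrt(41)/9 ≈ 0.22705 - 1.4229*I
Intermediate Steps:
f = I*sqrt(41) (f = sqrt(-41) = I*sqrt(41) ≈ 6.4031*I)
v(P) = -P/3
l(o, b) = 3 - 2*o*(b + I*sqrt(41)) (l(o, b) = 3 - (o + o)*(b + I*sqrt(41)) = 3 - 2*o*(b + I*sqrt(41)))
l(69, v(M(-4)))/621 = (3 - 2*(-1/3*3)*69 - 2*I*69*sqrt(41))/621 = (3 - 2*(-1)*69 - 138*I*sqrt(41))*(1/621) = (3 + 138 - 138*I*sqrt(41))*(1/621) = (141 - 138*I*sqrt(41))*(1/621) = 47/207 - 2*I*sqrt(41)/9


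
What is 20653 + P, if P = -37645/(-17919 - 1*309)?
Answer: 376500529/18228 ≈ 20655.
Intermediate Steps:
P = 37645/18228 (P = -37645/(-17919 - 309) = -37645/(-18228) = -37645*(-1/18228) = 37645/18228 ≈ 2.0652)
20653 + P = 20653 + 37645/18228 = 376500529/18228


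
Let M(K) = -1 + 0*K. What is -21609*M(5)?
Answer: 21609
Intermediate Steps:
M(K) = -1 (M(K) = -1 + 0 = -1)
-21609*M(5) = -21609*(-1) = 21609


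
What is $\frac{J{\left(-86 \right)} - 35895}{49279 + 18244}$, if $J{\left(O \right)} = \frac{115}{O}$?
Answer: $- \frac{3087085}{5806978} \approx -0.53162$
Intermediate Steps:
$\frac{J{\left(-86 \right)} - 35895}{49279 + 18244} = \frac{\frac{115}{-86} - 35895}{49279 + 18244} = \frac{115 \left(- \frac{1}{86}\right) - 35895}{67523} = \left(- \frac{115}{86} - 35895\right) \frac{1}{67523} = \left(- \frac{3087085}{86}\right) \frac{1}{67523} = - \frac{3087085}{5806978}$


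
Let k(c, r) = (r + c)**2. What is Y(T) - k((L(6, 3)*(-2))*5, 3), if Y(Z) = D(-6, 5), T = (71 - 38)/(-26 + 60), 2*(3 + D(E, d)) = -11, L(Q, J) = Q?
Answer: -6515/2 ≈ -3257.5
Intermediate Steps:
k(c, r) = (c + r)**2
D(E, d) = -17/2 (D(E, d) = -3 + (1/2)*(-11) = -3 - 11/2 = -17/2)
T = 33/34 ≈ 0.97059
Y(Z) = -17/2
Y(T) - k((L(6, 3)*(-2))*5, 3) = -17/2 - ((6*(-2))*5 + 3)**2 = -17/2 - (-12*5 + 3)**2 = -17/2 - (-60 + 3)**2 = -17/2 - 1*(-57)**2 = -17/2 - 1*3249 = -17/2 - 3249 = -6515/2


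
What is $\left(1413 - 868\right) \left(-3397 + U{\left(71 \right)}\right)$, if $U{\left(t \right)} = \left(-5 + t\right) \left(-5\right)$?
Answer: $-2031215$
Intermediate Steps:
$U{\left(t \right)} = 25 - 5 t$
$\left(1413 - 868\right) \left(-3397 + U{\left(71 \right)}\right) = \left(1413 - 868\right) \left(-3397 + \left(25 - 355\right)\right) = 545 \left(-3397 + \left(25 - 355\right)\right) = 545 \left(-3397 - 330\right) = 545 \left(-3727\right) = -2031215$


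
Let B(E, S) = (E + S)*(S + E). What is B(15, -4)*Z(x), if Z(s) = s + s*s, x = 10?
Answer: 13310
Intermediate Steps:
B(E, S) = (E + S)² (B(E, S) = (E + S)*(E + S) = (E + S)²)
Z(s) = s + s²
B(15, -4)*Z(x) = (15 - 4)²*(10*(1 + 10)) = 11²*(10*11) = 121*110 = 13310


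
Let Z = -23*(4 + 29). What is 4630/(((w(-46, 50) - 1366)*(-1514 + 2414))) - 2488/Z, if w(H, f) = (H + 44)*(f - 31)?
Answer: 104677421/31969080 ≈ 3.2743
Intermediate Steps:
w(H, f) = (-31 + f)*(44 + H) (w(H, f) = (44 + H)*(-31 + f) = (-31 + f)*(44 + H))
Z = -759 (Z = -23*33 = -759)
4630/(((w(-46, 50) - 1366)*(-1514 + 2414))) - 2488/Z = 4630/((((-1364 - 31*(-46) + 44*50 - 46*50) - 1366)*(-1514 + 2414))) - 2488/(-759) = 4630/((((-1364 + 1426 + 2200 - 2300) - 1366)*900)) - 2488*(-1/759) = 4630/(((-38 - 1366)*900)) + 2488/759 = 4630/((-1404*900)) + 2488/759 = 4630/(-1263600) + 2488/759 = 4630*(-1/1263600) + 2488/759 = -463/126360 + 2488/759 = 104677421/31969080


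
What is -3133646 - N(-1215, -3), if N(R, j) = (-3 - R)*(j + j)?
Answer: -3126374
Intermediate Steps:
N(R, j) = 2*j*(-3 - R) (N(R, j) = (-3 - R)*(2*j) = 2*j*(-3 - R))
-3133646 - N(-1215, -3) = -3133646 - (-2)*(-3)*(3 - 1215) = -3133646 - (-2)*(-3)*(-1212) = -3133646 - 1*(-7272) = -3133646 + 7272 = -3126374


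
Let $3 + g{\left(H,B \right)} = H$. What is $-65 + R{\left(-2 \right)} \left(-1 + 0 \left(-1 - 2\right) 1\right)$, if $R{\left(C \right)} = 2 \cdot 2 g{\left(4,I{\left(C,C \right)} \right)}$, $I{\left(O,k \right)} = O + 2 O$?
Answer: $-69$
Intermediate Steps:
$I{\left(O,k \right)} = 3 O$
$g{\left(H,B \right)} = -3 + H$
$R{\left(C \right)} = 4$ ($R{\left(C \right)} = 2 \cdot 2 \left(-3 + 4\right) = 4 \cdot 1 = 4$)
$-65 + R{\left(-2 \right)} \left(-1 + 0 \left(-1 - 2\right) 1\right) = -65 + 4 \left(-1 + 0 \left(-1 - 2\right) 1\right) = -65 + 4 \left(-1 + 0 \left(\left(-3\right) 1\right)\right) = -65 + 4 \left(-1 + 0 \left(-3\right)\right) = -65 + 4 \left(-1 + 0\right) = -65 + 4 \left(-1\right) = -65 - 4 = -69$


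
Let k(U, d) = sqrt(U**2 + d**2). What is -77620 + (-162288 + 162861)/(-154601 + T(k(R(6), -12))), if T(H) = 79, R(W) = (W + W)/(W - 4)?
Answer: -11993998213/154522 ≈ -77620.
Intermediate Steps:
R(W) = 2*W/(-4 + W) (R(W) = (2*W)/(-4 + W) = 2*W/(-4 + W))
-77620 + (-162288 + 162861)/(-154601 + T(k(R(6), -12))) = -77620 + (-162288 + 162861)/(-154601 + 79) = -77620 + 573/(-154522) = -77620 + 573*(-1/154522) = -77620 - 573/154522 = -11993998213/154522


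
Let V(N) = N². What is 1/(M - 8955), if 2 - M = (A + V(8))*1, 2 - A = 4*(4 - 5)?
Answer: -1/9023 ≈ -0.00011083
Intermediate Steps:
A = 6 (A = 2 - 4*(4 - 5) = 2 - 4*(-1) = 2 - 1*(-4) = 2 + 4 = 6)
M = -68 (M = 2 - (6 + 8²) = 2 - (6 + 64) = 2 - 70 = -68)
1/(M - 8955) = 1/(-68 - 8955) = 1/(-9023) = -1/9023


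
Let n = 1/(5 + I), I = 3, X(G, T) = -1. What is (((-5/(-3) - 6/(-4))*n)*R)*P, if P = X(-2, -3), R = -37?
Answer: 703/48 ≈ 14.646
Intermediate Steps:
n = ⅛ (n = 1/(5 + 3) = 1/8 = ⅛ ≈ 0.12500)
P = -1
(((-5/(-3) - 6/(-4))*n)*R)*P = (((-5/(-3) - 6/(-4))*(⅛))*(-37))*(-1) = (((-5*(-⅓) - 6*(-¼))*(⅛))*(-37))*(-1) = (((5/3 + 3/2)*(⅛))*(-37))*(-1) = (((19/6)*(⅛))*(-37))*(-1) = ((19/48)*(-37))*(-1) = -703/48*(-1) = 703/48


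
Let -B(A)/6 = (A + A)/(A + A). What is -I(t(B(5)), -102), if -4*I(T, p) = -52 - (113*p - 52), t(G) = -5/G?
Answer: 5763/2 ≈ 2881.5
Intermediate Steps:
B(A) = -6 (B(A) = -6*(A + A)/(A + A) = -6*2*A/(2*A) = -6*2*A*1/(2*A) = -6*1 = -6)
I(T, p) = 113*p/4 (I(T, p) = -(-52 - (113*p - 52))/4 = -(-52 - (-52 + 113*p))/4 = -(-52 + (52 - 113*p))/4 = -(-113)*p/4 = 113*p/4)
-I(t(B(5)), -102) = -113*(-102)/4 = -1*(-5763/2) = 5763/2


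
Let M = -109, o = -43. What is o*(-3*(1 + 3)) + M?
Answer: 407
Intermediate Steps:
o*(-3*(1 + 3)) + M = -(-129)*(1 + 3) - 109 = -(-129)*4 - 109 = -43*(-12) - 109 = 516 - 109 = 407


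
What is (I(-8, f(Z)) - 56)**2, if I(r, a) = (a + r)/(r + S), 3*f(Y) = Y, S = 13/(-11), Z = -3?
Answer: 30880249/10201 ≈ 3027.2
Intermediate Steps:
S = -13/11 (S = 13*(-1/11) = -13/11 ≈ -1.1818)
f(Y) = Y/3
I(r, a) = (a + r)/(-13/11 + r) (I(r, a) = (a + r)/(r - 13/11) = (a + r)/(-13/11 + r))
(I(-8, f(Z)) - 56)**2 = (11*((1/3)*(-3) - 8)/(-13 + 11*(-8)) - 56)**2 = (11*(-1 - 8)/(-13 - 88) - 56)**2 = (11*(-9)/(-101) - 56)**2 = (11*(-1/101)*(-9) - 56)**2 = (99/101 - 56)**2 = (-5557/101)**2 = 30880249/10201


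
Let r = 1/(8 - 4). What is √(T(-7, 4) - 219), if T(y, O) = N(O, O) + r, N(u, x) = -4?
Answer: 9*I*√11/2 ≈ 14.925*I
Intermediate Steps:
r = ¼ (r = 1/4 = ¼ ≈ 0.25000)
T(y, O) = -15/4 (T(y, O) = -4 + ¼ = -15/4)
√(T(-7, 4) - 219) = √(-15/4 - 219) = √(-891/4) = 9*I*√11/2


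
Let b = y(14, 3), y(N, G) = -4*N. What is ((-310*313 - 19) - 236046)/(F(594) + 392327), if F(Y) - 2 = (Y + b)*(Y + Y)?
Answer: -333095/1031473 ≈ -0.32293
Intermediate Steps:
b = -56 (b = -4*14 = -56)
F(Y) = 2 + 2*Y*(-56 + Y) (F(Y) = 2 + (Y - 56)*(Y + Y) = 2 + (-56 + Y)*(2*Y) = 2 + 2*Y*(-56 + Y))
((-310*313 - 19) - 236046)/(F(594) + 392327) = ((-310*313 - 19) - 236046)/((2 - 112*594 + 2*594²) + 392327) = ((-97030 - 19) - 236046)/((2 - 66528 + 2*352836) + 392327) = (-97049 - 236046)/((2 - 66528 + 705672) + 392327) = -333095/(639146 + 392327) = -333095/1031473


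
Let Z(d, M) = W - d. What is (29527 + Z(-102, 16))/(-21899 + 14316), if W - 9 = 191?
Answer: -29829/7583 ≈ -3.9337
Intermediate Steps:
W = 200 (W = 9 + 191 = 200)
Z(d, M) = 200 - d
(29527 + Z(-102, 16))/(-21899 + 14316) = (29527 + (200 - 1*(-102)))/(-21899 + 14316) = (29527 + (200 + 102))/(-7583) = (29527 + 302)*(-1/7583) = 29829*(-1/7583) = -29829/7583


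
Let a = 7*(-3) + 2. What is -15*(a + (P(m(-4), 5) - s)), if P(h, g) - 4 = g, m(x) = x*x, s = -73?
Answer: -945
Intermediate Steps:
m(x) = x²
P(h, g) = 4 + g
a = -19 (a = -21 + 2 = -19)
-15*(a + (P(m(-4), 5) - s)) = -15*(-19 + ((4 + 5) - 1*(-73))) = -15*(-19 + (9 + 73)) = -15*(-19 + 82) = -15*63 = -945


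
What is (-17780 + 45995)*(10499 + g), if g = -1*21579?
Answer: -312622200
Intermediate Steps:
g = -21579
(-17780 + 45995)*(10499 + g) = (-17780 + 45995)*(10499 - 21579) = 28215*(-11080) = -312622200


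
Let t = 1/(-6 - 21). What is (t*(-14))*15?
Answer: 70/9 ≈ 7.7778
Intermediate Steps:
t = -1/27 (t = 1/(-27) = -1/27 ≈ -0.037037)
(t*(-14))*15 = -1/27*(-14)*15 = (14/27)*15 = 70/9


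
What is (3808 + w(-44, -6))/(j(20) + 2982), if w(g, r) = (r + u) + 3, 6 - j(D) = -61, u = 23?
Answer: 3828/3049 ≈ 1.2555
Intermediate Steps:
j(D) = 67 (j(D) = 6 - 1*(-61) = 6 + 61 = 67)
w(g, r) = 26 + r (w(g, r) = (r + 23) + 3 = (23 + r) + 3 = 26 + r)
(3808 + w(-44, -6))/(j(20) + 2982) = (3808 + (26 - 6))/(67 + 2982) = (3808 + 20)/3049 = 3828*(1/3049) = 3828/3049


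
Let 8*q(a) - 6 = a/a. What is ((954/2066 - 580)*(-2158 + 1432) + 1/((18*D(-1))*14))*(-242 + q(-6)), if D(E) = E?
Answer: -70425598747949/694176 ≈ -1.0145e+8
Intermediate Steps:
q(a) = 7/8 (q(a) = ¾ + (a/a)/8 = ¾ + (⅛)*1 = ¾ + ⅛ = 7/8)
((954/2066 - 580)*(-2158 + 1432) + 1/((18*D(-1))*14))*(-242 + q(-6)) = ((954/2066 - 580)*(-2158 + 1432) + 1/((18*(-1))*14))*(-242 + 7/8) = ((954*(1/2066) - 580)*(-726) + 1/(-18*14))*(-1929/8) = ((477/1033 - 580)*(-726) + 1/(-252))*(-1929/8) = (-598663/1033*(-726) - 1/252)*(-1929/8) = (434629338/1033 - 1/252)*(-1929/8) = (109526592143/260316)*(-1929/8) = -70425598747949/694176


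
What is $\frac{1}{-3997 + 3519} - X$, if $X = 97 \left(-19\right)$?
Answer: $\frac{880953}{478} \approx 1843.0$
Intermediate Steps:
$X = -1843$
$\frac{1}{-3997 + 3519} - X = \frac{1}{-3997 + 3519} - -1843 = \frac{1}{-478} + 1843 = - \frac{1}{478} + 1843 = \frac{880953}{478}$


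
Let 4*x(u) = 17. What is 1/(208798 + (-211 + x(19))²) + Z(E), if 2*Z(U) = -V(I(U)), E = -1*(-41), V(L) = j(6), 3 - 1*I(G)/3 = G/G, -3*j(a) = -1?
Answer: -4024601/24148182 ≈ -0.16666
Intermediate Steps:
j(a) = ⅓ (j(a) = -⅓*(-1) = ⅓)
x(u) = 17/4 (x(u) = (¼)*17 = 17/4)
I(G) = 6 (I(G) = 9 - 3*G/G = 9 - 3*1 = 9 - 3 = 6)
V(L) = ⅓
E = 41
Z(U) = -⅙ (Z(U) = (-1*⅓)/2 = (½)*(-⅓) = -⅙)
1/(208798 + (-211 + x(19))²) + Z(E) = 1/(208798 + (-211 + 17/4)²) - ⅙ = 1/(208798 + (-827/4)²) - ⅙ = 1/(208798 + 683929/16) - ⅙ = 1/(4024697/16) - ⅙ = 16/4024697 - ⅙ = -4024601/24148182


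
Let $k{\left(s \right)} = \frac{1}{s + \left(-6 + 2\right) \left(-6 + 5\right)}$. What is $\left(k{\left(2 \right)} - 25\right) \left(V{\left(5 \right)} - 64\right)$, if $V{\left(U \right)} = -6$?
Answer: $\frac{5215}{3} \approx 1738.3$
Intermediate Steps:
$k{\left(s \right)} = \frac{1}{4 + s}$ ($k{\left(s \right)} = \frac{1}{s - -4} = \frac{1}{s + 4} = \frac{1}{4 + s}$)
$\left(k{\left(2 \right)} - 25\right) \left(V{\left(5 \right)} - 64\right) = \left(\frac{1}{4 + 2} - 25\right) \left(-6 - 64\right) = \left(\frac{1}{6} - 25\right) \left(-6 - 64\right) = \left(\frac{1}{6} - 25\right) \left(-70\right) = \left(- \frac{149}{6}\right) \left(-70\right) = \frac{5215}{3}$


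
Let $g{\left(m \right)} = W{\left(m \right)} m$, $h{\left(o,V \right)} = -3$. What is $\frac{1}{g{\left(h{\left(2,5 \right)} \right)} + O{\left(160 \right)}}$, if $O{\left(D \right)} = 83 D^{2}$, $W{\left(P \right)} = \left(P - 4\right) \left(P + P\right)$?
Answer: $\frac{1}{2124674} \approx 4.7066 \cdot 10^{-7}$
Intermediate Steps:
$W{\left(P \right)} = 2 P \left(-4 + P\right)$ ($W{\left(P \right)} = \left(-4 + P\right) 2 P = 2 P \left(-4 + P\right)$)
$g{\left(m \right)} = 2 m^{2} \left(-4 + m\right)$ ($g{\left(m \right)} = 2 m \left(-4 + m\right) m = 2 m^{2} \left(-4 + m\right)$)
$\frac{1}{g{\left(h{\left(2,5 \right)} \right)} + O{\left(160 \right)}} = \frac{1}{2 \left(-3\right)^{2} \left(-4 - 3\right) + 83 \cdot 160^{2}} = \frac{1}{2 \cdot 9 \left(-7\right) + 83 \cdot 25600} = \frac{1}{-126 + 2124800} = \frac{1}{2124674}$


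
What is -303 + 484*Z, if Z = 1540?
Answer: 745057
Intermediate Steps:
-303 + 484*Z = -303 + 484*1540 = -303 + 745360 = 745057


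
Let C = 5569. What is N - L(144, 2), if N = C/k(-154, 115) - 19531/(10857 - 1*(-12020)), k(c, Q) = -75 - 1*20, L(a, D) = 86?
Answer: -316162548/2173315 ≈ -145.47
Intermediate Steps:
k(c, Q) = -95 (k(c, Q) = -75 - 20 = -95)
N = -129257458/2173315 (N = 5569/(-95) - 19531/(10857 - 1*(-12020)) = 5569*(-1/95) - 19531/(10857 + 12020) = -5569/95 - 19531/22877 = -129257458/2173315 ≈ -59.475)
N - L(144, 2) = -129257458/2173315 - 1*86 = -129257458/2173315 - 86 = -316162548/2173315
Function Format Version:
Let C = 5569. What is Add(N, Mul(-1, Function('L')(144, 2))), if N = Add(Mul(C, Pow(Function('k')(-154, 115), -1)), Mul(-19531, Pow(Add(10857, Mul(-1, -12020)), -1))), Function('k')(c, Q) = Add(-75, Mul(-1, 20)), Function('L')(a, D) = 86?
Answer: Rational(-316162548, 2173315) ≈ -145.47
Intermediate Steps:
Function('k')(c, Q) = -95 (Function('k')(c, Q) = Add(-75, -20) = -95)
N = Rational(-129257458, 2173315) (N = Add(Mul(5569, Pow(-95, -1)), Mul(-19531, Pow(Add(10857, Mul(-1, -12020)), -1))) = Add(Mul(5569, Rational(-1, 95)), Mul(-19531, Pow(Add(10857, 12020), -1))) = Add(Rational(-5569, 95), Mul(-19531, Pow(22877, -1))) = Add(Rational(-5569, 95), Mul(-19531, Rational(1, 22877))) = Add(Rational(-5569, 95), Rational(-19531, 22877)) = Rational(-129257458, 2173315) ≈ -59.475)
Add(N, Mul(-1, Function('L')(144, 2))) = Add(Rational(-129257458, 2173315), Mul(-1, 86)) = Add(Rational(-129257458, 2173315), -86) = Rational(-316162548, 2173315)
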